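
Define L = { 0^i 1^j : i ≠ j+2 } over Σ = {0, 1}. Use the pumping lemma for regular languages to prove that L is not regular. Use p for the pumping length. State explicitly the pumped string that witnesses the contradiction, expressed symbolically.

Assume L is regular. Let p be the pumping length given by the pumping lemma.
Choose w = 0^p 1^{p+p!-2}. Since p ≠ (p+p!-2)+2 = p+p!, w ∈ L; and |w| ≥ p.
By the pumping lemma, w = xyz with |xy| ≤ p and |y| > 0.
Because |xy| ≤ p and w begins with p copies of 0, we have y = 0^k with 1 ≤ k ≤ p.
Since 1 ≤ k ≤ p, k divides p!; set t = 1 + p!/k. Then xy^t z has p + (p!/k)·k = p + p! copies of 0. Now the 0-count is p+p! and (1-count)+2 = (p+p!-2)+2 = p+p!, so i ≠ j+2 fails. So xy^t z = 0^{p+p!} 1^{p+p!-2} ∉ L.
Contradiction. Therefore L is not regular.

0^{p+p!} 1^{p+p!-2}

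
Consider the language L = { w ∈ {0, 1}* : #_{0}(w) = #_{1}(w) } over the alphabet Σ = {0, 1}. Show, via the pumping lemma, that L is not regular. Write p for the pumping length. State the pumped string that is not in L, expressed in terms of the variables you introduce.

Assume L is regular; let p be its pumping constant.
Choose w = 0^p 1^p ∈ L with |w| = 2p ≥ p.
The pumping lemma gives a decomposition w = xyz where |xy| ≤ p and |y| ≥ 1.
The first p characters of w are 0's, so xy (and hence y) consists only of 0's. Write y = 0^k, 1 ≤ k ≤ p.
Pump with i = 2: xy^2z = 0^{p+k} 1^p has p+k occurrences of 0 but only p of 1. Since k ≥ 1 the counts differ, so xy^2z ∉ L.
This contradicts the pumping lemma, so L is not regular.

0^{p+k} 1^p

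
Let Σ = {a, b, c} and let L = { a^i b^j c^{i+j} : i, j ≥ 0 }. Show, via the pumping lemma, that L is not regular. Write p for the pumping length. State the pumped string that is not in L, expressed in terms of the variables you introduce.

a^{p+k} b^p c^{2p}

Toward a contradiction, assume L is regular with pumping length p.
Take w = a^p b^p c^{2p} ∈ L (with i=j=p, i+j=2p), |w| = 4p ≥ p.
Write w = xyz as guaranteed by the lemma, with |xy| ≤ p and y is nonempty.
Because |xy| ≤ p and w begins with p copies of a, we have y = a^k with 1 ≤ k ≤ p.
Consider xy^2z = a^{p+k} b^p c^{2p}. Now the a- and b-counts sum to 2p+k, but the c-count is 2p ≠ 2p+k. So xy^2z ∉ L.
This contradicts the pumping lemma, so L is not regular.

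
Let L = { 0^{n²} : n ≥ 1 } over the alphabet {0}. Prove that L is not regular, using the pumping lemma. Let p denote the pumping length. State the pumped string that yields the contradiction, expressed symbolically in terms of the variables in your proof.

0^{p²+k}

Assume L is regular. Let p be the pumping length given by the pumping lemma.
Take w = 0^{p²} ∈ L with |w| = p² ≥ p.
By the pumping lemma, w = xyz with |xy| ≤ p and |y| ≥ 1.
Then y = 0^k for some k with 1 ≤ k ≤ p.
Pump with i = 2: xy^2z = 0^{p²+k}. Since 1 ≤ k ≤ p, p² < p²+k ≤ p²+p < (p+1)², so p²+k lies strictly between consecutive squares and is not a perfect square. So xy^2z ∉ L.
This is a contradiction; hence L is not regular.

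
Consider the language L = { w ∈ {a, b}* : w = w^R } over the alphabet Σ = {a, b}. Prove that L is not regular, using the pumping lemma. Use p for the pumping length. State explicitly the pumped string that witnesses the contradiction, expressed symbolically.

Suppose for contradiction that L is regular, and let p be the pumping length.
Take w = a^p b a^p, a palindrome of length 2p+1 ≥ p.
Write w = xyz as guaranteed by the lemma, with |xy| ≤ p and |y| ≥ 1.
Because |xy| ≤ p and w begins with p copies of a, we have y = a^k with 1 ≤ k ≤ p.
Pump with i = 2: xy^2z = a^{p+k} b a^p. Its reverse is a^p b a^{p+k}, which differs from xy^2z since k ≥ 1. So xy^2z is not a palindrome and xy^2z ∉ L.
This is a contradiction; hence L is not regular.

a^{p+k} b a^p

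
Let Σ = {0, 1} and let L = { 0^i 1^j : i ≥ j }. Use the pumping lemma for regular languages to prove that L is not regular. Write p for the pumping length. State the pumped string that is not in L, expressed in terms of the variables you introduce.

0^{p-k} 1^p

Assume L is regular; let p be its pumping constant.
Choose w = 0^p 1^p ∈ L, with |w| = 2p ≥ p.
The pumping lemma gives a decomposition w = xyz where |xy| ≤ p and y is nonempty.
Since the first p symbols of w are all 0's and |xy| ≤ p, y lies entirely in the leading 0-block: y = 0^k for some k with 1 ≤ k ≤ p.
Consider xy^0z = xz = 0^{p-k} 1^p. Since k ≥ 1, the 0-count p-k is less than p, so i ≥ j fails; thus xz ∉ L.
This contradicts the pumping lemma, so L is not regular.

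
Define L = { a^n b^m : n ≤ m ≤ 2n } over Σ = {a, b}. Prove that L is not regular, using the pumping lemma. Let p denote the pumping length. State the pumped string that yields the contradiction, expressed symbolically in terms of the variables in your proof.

Suppose for contradiction that L is regular, and let p be the pumping length.
Take w = a^p b^p ∈ L (since p ≤ p ≤ 2p), with |w| = 2p ≥ p.
The pumping lemma gives a decomposition w = xyz where |xy| ≤ p and |y| > 0.
Since the first p symbols of w are all a's and |xy| ≤ p, y lies entirely in the leading a-block: y = a^k for some k with 1 ≤ k ≤ p.
Pump with i = 2: xy^2z = a^{p+k} b^p. Now n = p+k > p = m, so the condition n ≤ m fails. Thus xy^2z ∉ L.
This is a contradiction; hence L is not regular.

a^{p+k} b^p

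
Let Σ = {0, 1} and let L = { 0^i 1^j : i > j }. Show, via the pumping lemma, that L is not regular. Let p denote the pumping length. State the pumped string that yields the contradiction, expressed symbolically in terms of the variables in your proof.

0^{p+1-k} 1^p

Assume L is regular. Let p be the pumping length given by the pumping lemma.
Choose w = 0^{p+1} 1^p ∈ L, with |w| = 2p+1 ≥ p.
Write w = xyz as guaranteed by the lemma, with |xy| ≤ p and |y| > 0.
Since the first p symbols of w are all 0's and |xy| ≤ p, y lies entirely in the leading 0-block: y = 0^k for some k with 1 ≤ k ≤ p.
Consider xy^0z = xz = 0^{p+1-k} 1^p. Since k ≥ 1, the 0-count p+1-k is at most p, so i > j fails; thus xz ∉ L.
Contradiction. Therefore L is not regular.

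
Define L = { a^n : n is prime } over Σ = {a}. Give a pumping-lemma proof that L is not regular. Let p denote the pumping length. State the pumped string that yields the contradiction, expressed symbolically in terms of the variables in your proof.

a^{q(1+k)}

Suppose for contradiction that L is regular, and let p be the pumping length.
Let q be a prime with q ≥ p+2 (infinitely many primes exist), and take w = a^q ∈ L with |w| = q ≥ p.
Write w = xyz as guaranteed by the lemma, with |xy| ≤ p and |y| ≥ 1.
Then y = a^k for some k with 1 ≤ k ≤ p.
Since 1 ≤ k ≤ p, |xz| = q-k. Pump with i = q+1: |xy^{q+1}z| = (q-k)+(q+1)k = q+qk = q(1+k), which is composite (both factors ≥ 2). So xy^{q+1}z = a^{q(1+k)} ∉ L.
Contradiction. Therefore L is not regular.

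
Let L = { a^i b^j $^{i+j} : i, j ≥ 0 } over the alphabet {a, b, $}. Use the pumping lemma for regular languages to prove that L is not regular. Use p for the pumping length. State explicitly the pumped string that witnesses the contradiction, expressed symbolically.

a^{p+k} b^p $^{2p}

Assume L is regular; let p be its pumping constant.
Take w = a^p b^p $^{2p} ∈ L (with i=j=p, i+j=2p), |w| = 4p ≥ p.
The pumping lemma gives a decomposition w = xyz where |xy| ≤ p and y is nonempty.
Since the first p symbols of w are all a's and |xy| ≤ p, y lies entirely in the leading a-block: y = a^k for some k with 1 ≤ k ≤ p.
Consider xy^2z = a^{p+k} b^p $^{2p}. Now the a- and b-counts sum to 2p+k, but the $-count is 2p ≠ 2p+k. So xy^2z ∉ L.
Contradiction. Therefore L is not regular.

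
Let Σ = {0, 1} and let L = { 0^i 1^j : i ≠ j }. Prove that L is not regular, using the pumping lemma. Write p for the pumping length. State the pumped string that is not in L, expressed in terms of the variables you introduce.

Suppose for contradiction that L is regular, and let p be the pumping length.
Choose w = 0^p 1^{p+p!}. Since p ≠ p+p!, w ∈ L; and |w| ≥ p.
The pumping lemma gives a decomposition w = xyz where |xy| ≤ p and y is nonempty.
Because |xy| ≤ p and w begins with p copies of 0, we have y = 0^k with 1 ≤ k ≤ p.
Since 1 ≤ k ≤ p, k divides p!; set t = 1 + p!/k. Then xy^t z has p + (p!/k)·k = p + p! copies of 0. Now the 0-count equals the 1-count, so i ≠ j fails. So xy^t z = 0^{p+p!} 1^{p+p!} ∉ L.
This is a contradiction; hence L is not regular.

0^{p+p!} 1^{p+p!}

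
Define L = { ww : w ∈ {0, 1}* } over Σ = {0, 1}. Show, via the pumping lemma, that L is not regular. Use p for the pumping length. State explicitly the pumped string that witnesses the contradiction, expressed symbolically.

0^{p+k} 1^p 0^p 1^p

Assume L is regular. Let p be the pumping length given by the pumping lemma.
Take w = 0^p 1^p 0^p 1^p = uu where u = 0^p1^p; then w ∈ L and |w| = 4p ≥ p.
By the pumping lemma, w = xyz with |xy| ≤ p and y is nonempty.
Since the first p symbols of w are all 0's and |xy| ≤ p, y lies entirely in the leading 0-block: y = 0^k for some k with 1 ≤ k ≤ p.
Pump with i = 2: xy^2z = 0^{p+k} 1^p 0^p 1^p, of length 4p+k. Suppose this equals vv. The string starts with 0 and ends with 1, so v does too; thus the boundary between the two copies of v is a 1→0 transition. There is exactly one such transition, at position 2p+k, so |v| = 2p+k and |vv| = 4p+2k ≠ 4p+k since k ≥ 1. So xy^2z ∉ L.
This is a contradiction; hence L is not regular.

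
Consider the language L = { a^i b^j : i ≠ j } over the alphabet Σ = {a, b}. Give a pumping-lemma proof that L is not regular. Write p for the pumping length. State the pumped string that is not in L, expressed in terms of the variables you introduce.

Assume L is regular; let p be its pumping constant.
Choose w = a^p b^{p+p!}. Since p ≠ p+p!, w ∈ L; and |w| ≥ p.
By the pumping lemma, w = xyz with |xy| ≤ p and y is nonempty.
The first p characters of w are a's, so xy (and hence y) consists only of a's. Write y = a^k, 1 ≤ k ≤ p.
Since 1 ≤ k ≤ p, k divides p!; set t = 1 + p!/k. Then xy^t z has p + (p!/k)·k = p + p! copies of a. Now the a-count equals the b-count, so i ≠ j fails. So xy^t z = a^{p+p!} b^{p+p!} ∉ L.
Contradiction. Therefore L is not regular.

a^{p+p!} b^{p+p!}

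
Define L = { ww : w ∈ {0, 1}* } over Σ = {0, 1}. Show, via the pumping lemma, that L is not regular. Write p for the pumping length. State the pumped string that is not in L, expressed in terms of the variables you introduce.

Toward a contradiction, assume L is regular with pumping length p.
Take w = 0^p 1^p 0^p 1^p = uu where u = 0^p1^p; then w ∈ L and |w| = 4p ≥ p.
The pumping lemma gives a decomposition w = xyz where |xy| ≤ p and |y| ≥ 1.
Because |xy| ≤ p and w begins with p copies of 0, we have y = 0^k with 1 ≤ k ≤ p.
Pump with i = 2: xy^2z = 0^{p+k} 1^p 0^p 1^p, of length 4p+k. Suppose this equals vv. The string starts with 0 and ends with 1, so v does too; thus the boundary between the two copies of v is a 1→0 transition. There is exactly one such transition, at position 2p+k, so |v| = 2p+k and |vv| = 4p+2k ≠ 4p+k since k ≥ 1. So xy^2z ∉ L.
Contradiction. Therefore L is not regular.

0^{p+k} 1^p 0^p 1^p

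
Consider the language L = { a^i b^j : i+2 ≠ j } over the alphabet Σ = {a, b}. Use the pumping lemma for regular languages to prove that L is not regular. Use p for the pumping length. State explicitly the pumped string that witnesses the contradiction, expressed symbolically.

a^{p+p!} b^{p+p!+2}

Suppose for contradiction that L is regular, and let p be the pumping length.
Choose w = a^p b^{p+p!+2}. Since p ≠ (p+p!+2)-2 = p+p!, w ∈ L; and |w| ≥ p.
The pumping lemma gives a decomposition w = xyz where |xy| ≤ p and y is nonempty.
Since the first p symbols of w are all a's and |xy| ≤ p, y lies entirely in the leading a-block: y = a^k for some k with 1 ≤ k ≤ p.
Since 1 ≤ k ≤ p, k divides p!; set t = 1 + p!/k. Then xy^t z has p + (p!/k)·k = p + p! copies of a. Now the a-count is p+p! and (b-count)-2 = (p+p!+2)-2 = p+p!, so i+2 ≠ j fails. So xy^t z = a^{p+p!} b^{p+p!+2} ∉ L.
This is a contradiction; hence L is not regular.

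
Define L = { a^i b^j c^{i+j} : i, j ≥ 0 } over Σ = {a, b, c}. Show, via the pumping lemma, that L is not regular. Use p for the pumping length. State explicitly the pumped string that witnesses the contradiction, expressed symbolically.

Assume L is regular; let p be its pumping constant.
Take w = a^p b^p c^{2p} ∈ L (with i=j=p, i+j=2p), |w| = 4p ≥ p.
The pumping lemma gives a decomposition w = xyz where |xy| ≤ p and |y| > 0.
Since the first p symbols of w are all a's and |xy| ≤ p, y lies entirely in the leading a-block: y = a^k for some k with 1 ≤ k ≤ p.
Consider xy^2z = a^{p+k} b^p c^{2p}. Now the a- and b-counts sum to 2p+k, but the c-count is 2p ≠ 2p+k. So xy^2z ∉ L.
This is a contradiction; hence L is not regular.

a^{p+k} b^p c^{2p}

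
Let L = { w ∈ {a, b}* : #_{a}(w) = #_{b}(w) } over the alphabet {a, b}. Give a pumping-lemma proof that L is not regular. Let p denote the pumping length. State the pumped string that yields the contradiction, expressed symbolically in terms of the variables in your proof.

a^{p+k} b^p

Assume L is regular. Let p be the pumping length given by the pumping lemma.
Choose w = a^p b^p ∈ L with |w| = 2p ≥ p.
Write w = xyz as guaranteed by the lemma, with |xy| ≤ p and |y| > 0.
The first p characters of w are a's, so xy (and hence y) consists only of a's. Write y = a^k, 1 ≤ k ≤ p.
Pump with i = 2: xy^2z = a^{p+k} b^p has p+k occurrences of a but only p of b. Since k ≥ 1 the counts differ, so xy^2z ∉ L.
This is a contradiction; hence L is not regular.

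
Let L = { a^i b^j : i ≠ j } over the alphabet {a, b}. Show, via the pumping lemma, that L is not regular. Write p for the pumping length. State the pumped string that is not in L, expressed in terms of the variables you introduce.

Assume L is regular; let p be its pumping constant.
Choose w = a^p b^{p+p!}. Since p ≠ p+p!, w ∈ L; and |w| ≥ p.
Write w = xyz as guaranteed by the lemma, with |xy| ≤ p and |y| ≥ 1.
Since the first p symbols of w are all a's and |xy| ≤ p, y lies entirely in the leading a-block: y = a^k for some k with 1 ≤ k ≤ p.
Since 1 ≤ k ≤ p, k divides p!; set t = 1 + p!/k. Then xy^t z has p + (p!/k)·k = p + p! copies of a. Now the a-count equals the b-count, so i ≠ j fails. So xy^t z = a^{p+p!} b^{p+p!} ∉ L.
This contradicts the pumping lemma, so L is not regular.

a^{p+p!} b^{p+p!}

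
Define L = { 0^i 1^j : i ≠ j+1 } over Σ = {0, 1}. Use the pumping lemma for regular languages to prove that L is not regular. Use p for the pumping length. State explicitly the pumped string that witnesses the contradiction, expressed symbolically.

0^{p+p!} 1^{p+p!-1}

Toward a contradiction, assume L is regular with pumping length p.
Choose w = 0^p 1^{p+p!-1}. Since p ≠ (p+p!-1)+1 = p+p!, w ∈ L; and |w| ≥ p.
Write w = xyz as guaranteed by the lemma, with |xy| ≤ p and y is nonempty.
Since the first p symbols of w are all 0's and |xy| ≤ p, y lies entirely in the leading 0-block: y = 0^k for some k with 1 ≤ k ≤ p.
Since 1 ≤ k ≤ p, k divides p!; set t = 1 + p!/k. Then xy^t z has p + (p!/k)·k = p + p! copies of 0. Now the 0-count is p+p! and (1-count)+1 = (p+p!-1)+1 = p+p!, so i ≠ j+1 fails. So xy^t z = 0^{p+p!} 1^{p+p!-1} ∉ L.
This contradicts the pumping lemma, so L is not regular.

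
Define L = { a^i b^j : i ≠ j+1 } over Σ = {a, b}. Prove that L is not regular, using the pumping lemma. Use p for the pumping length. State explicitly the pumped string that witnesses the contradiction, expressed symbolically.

a^{p+p!} b^{p+p!-1}

Assume L is regular; let p be its pumping constant.
Choose w = a^p b^{p+p!-1}. Since p ≠ (p+p!-1)+1 = p+p!, w ∈ L; and |w| ≥ p.
Write w = xyz as guaranteed by the lemma, with |xy| ≤ p and y is nonempty.
Because |xy| ≤ p and w begins with p copies of a, we have y = a^k with 1 ≤ k ≤ p.
Since 1 ≤ k ≤ p, k divides p!; set t = 1 + p!/k. Then xy^t z has p + (p!/k)·k = p + p! copies of a. Now the a-count is p+p! and (b-count)+1 = (p+p!-1)+1 = p+p!, so i ≠ j+1 fails. So xy^t z = a^{p+p!} b^{p+p!-1} ∉ L.
Contradiction. Therefore L is not regular.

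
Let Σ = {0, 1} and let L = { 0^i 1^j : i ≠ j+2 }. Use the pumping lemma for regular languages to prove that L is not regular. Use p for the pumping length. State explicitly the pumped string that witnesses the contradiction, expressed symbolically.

0^{p+p!} 1^{p+p!-2}

Assume L is regular; let p be its pumping constant.
Choose w = 0^p 1^{p+p!-2}. Since p ≠ (p+p!-2)+2 = p+p!, w ∈ L; and |w| ≥ p.
The pumping lemma gives a decomposition w = xyz where |xy| ≤ p and |y| > 0.
Because |xy| ≤ p and w begins with p copies of 0, we have y = 0^k with 1 ≤ k ≤ p.
Since 1 ≤ k ≤ p, k divides p!; set t = 1 + p!/k. Then xy^t z has p + (p!/k)·k = p + p! copies of 0. Now the 0-count is p+p! and (1-count)+2 = (p+p!-2)+2 = p+p!, so i ≠ j+2 fails. So xy^t z = 0^{p+p!} 1^{p+p!-2} ∉ L.
Contradiction. Therefore L is not regular.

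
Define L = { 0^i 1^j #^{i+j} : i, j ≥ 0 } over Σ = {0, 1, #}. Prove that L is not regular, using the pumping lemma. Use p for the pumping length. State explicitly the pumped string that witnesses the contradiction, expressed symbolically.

Assume L is regular. Let p be the pumping length given by the pumping lemma.
Take w = 0^p 1^p #^{2p} ∈ L (with i=j=p, i+j=2p), |w| = 4p ≥ p.
Write w = xyz as guaranteed by the lemma, with |xy| ≤ p and |y| ≥ 1.
Since the first p symbols of w are all 0's and |xy| ≤ p, y lies entirely in the leading 0-block: y = 0^k for some k with 1 ≤ k ≤ p.
Consider xy^2z = 0^{p+k} 1^p #^{2p}. Now the 0- and 1-counts sum to 2p+k, but the #-count is 2p ≠ 2p+k. So xy^2z ∉ L.
This is a contradiction; hence L is not regular.

0^{p+k} 1^p #^{2p}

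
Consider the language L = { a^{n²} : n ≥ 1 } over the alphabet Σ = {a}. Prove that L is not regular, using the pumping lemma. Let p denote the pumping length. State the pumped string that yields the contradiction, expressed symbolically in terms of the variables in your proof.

Toward a contradiction, assume L is regular with pumping length p.
Take w = a^{p²} ∈ L with |w| = p² ≥ p.
The pumping lemma gives a decomposition w = xyz where |xy| ≤ p and y is nonempty.
Then y = a^k for some k with 1 ≤ k ≤ p.
Pump with i = 2: xy^2z = a^{p²+k}. Since 1 ≤ k ≤ p, p² < p²+k ≤ p²+p < (p+1)², so p²+k lies strictly between consecutive squares and is not a perfect square. So xy^2z ∉ L.
Contradiction. Therefore L is not regular.

a^{p²+k}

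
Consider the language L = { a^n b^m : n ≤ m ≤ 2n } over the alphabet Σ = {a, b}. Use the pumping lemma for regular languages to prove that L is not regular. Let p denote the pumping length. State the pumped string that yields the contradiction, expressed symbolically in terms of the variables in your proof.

Suppose for contradiction that L is regular, and let p be the pumping length.
Take w = a^p b^p ∈ L (since p ≤ p ≤ 2p), with |w| = 2p ≥ p.
The pumping lemma gives a decomposition w = xyz where |xy| ≤ p and |y| ≥ 1.
The first p characters of w are a's, so xy (and hence y) consists only of a's. Write y = a^k, 1 ≤ k ≤ p.
Pump with i = 2: xy^2z = a^{p+k} b^p. Now n = p+k > p = m, so the condition n ≤ m fails. Thus xy^2z ∉ L.
This is a contradiction; hence L is not regular.

a^{p+k} b^p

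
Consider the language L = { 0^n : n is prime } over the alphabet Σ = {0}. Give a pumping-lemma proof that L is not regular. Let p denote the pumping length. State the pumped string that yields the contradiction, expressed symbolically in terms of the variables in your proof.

Toward a contradiction, assume L is regular with pumping length p.
Let q be a prime with q ≥ p+2 (infinitely many primes exist), and take w = 0^q ∈ L with |w| = q ≥ p.
By the pumping lemma, w = xyz with |xy| ≤ p and |y| > 0.
Then y = 0^k for some k with 1 ≤ k ≤ p.
Since 1 ≤ k ≤ p, |xz| = q-k. Pump with i = q+1: |xy^{q+1}z| = (q-k)+(q+1)k = q+qk = q(1+k), which is composite (both factors ≥ 2). So xy^{q+1}z = 0^{q(1+k)} ∉ L.
This is a contradiction; hence L is not regular.

0^{q(1+k)}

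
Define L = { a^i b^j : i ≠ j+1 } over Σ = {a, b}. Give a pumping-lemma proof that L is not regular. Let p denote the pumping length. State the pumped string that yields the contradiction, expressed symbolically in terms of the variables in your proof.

Toward a contradiction, assume L is regular with pumping length p.
Choose w = a^p b^{p+p!-1}. Since p ≠ (p+p!-1)+1 = p+p!, w ∈ L; and |w| ≥ p.
Write w = xyz as guaranteed by the lemma, with |xy| ≤ p and |y| ≥ 1.
The first p characters of w are a's, so xy (and hence y) consists only of a's. Write y = a^k, 1 ≤ k ≤ p.
Since 1 ≤ k ≤ p, k divides p!; set t = 1 + p!/k. Then xy^t z has p + (p!/k)·k = p + p! copies of a. Now the a-count is p+p! and (b-count)+1 = (p+p!-1)+1 = p+p!, so i ≠ j+1 fails. So xy^t z = a^{p+p!} b^{p+p!-1} ∉ L.
This contradicts the pumping lemma, so L is not regular.

a^{p+p!} b^{p+p!-1}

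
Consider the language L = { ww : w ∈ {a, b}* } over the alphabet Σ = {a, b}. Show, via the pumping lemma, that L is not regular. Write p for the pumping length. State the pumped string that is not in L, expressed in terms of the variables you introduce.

Assume L is regular. Let p be the pumping length given by the pumping lemma.
Take w = a^p b^p a^p b^p = uu where u = a^pb^p; then w ∈ L and |w| = 4p ≥ p.
The pumping lemma gives a decomposition w = xyz where |xy| ≤ p and |y| ≥ 1.
Since the first p symbols of w are all a's and |xy| ≤ p, y lies entirely in the leading a-block: y = a^k for some k with 1 ≤ k ≤ p.
Pump with i = 2: xy^2z = a^{p+k} b^p a^p b^p, of length 4p+k. Suppose this equals vv. The string starts with a and ends with b, so v does too; thus the boundary between the two copies of v is a b→a transition. There is exactly one such transition, at position 2p+k, so |v| = 2p+k and |vv| = 4p+2k ≠ 4p+k since k ≥ 1. So xy^2z ∉ L.
This is a contradiction; hence L is not regular.

a^{p+k} b^p a^p b^p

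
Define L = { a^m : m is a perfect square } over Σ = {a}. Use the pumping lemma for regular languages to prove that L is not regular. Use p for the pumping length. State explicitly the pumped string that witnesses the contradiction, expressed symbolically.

Assume L is regular. Let p be the pumping length given by the pumping lemma.
Take w = a^{p²} ∈ L with |w| = p² ≥ p.
Write w = xyz as guaranteed by the lemma, with |xy| ≤ p and |y| ≥ 1.
Then y = a^k for some k with 1 ≤ k ≤ p.
Pump with i = 2: xy^2z = a^{p²+k}. Since 1 ≤ k ≤ p, p² < p²+k ≤ p²+p < (p+1)², so p²+k lies strictly between consecutive squares and is not a perfect square. So xy^2z ∉ L.
This is a contradiction; hence L is not regular.

a^{p²+k}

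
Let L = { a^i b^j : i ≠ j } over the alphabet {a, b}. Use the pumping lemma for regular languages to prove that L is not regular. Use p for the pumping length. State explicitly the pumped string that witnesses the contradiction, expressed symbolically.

Assume L is regular; let p be its pumping constant.
Choose w = a^p b^{p+p!}. Since p ≠ p+p!, w ∈ L; and |w| ≥ p.
By the pumping lemma, w = xyz with |xy| ≤ p and |y| ≥ 1.
The first p characters of w are a's, so xy (and hence y) consists only of a's. Write y = a^k, 1 ≤ k ≤ p.
Since 1 ≤ k ≤ p, k divides p!; set t = 1 + p!/k. Then xy^t z has p + (p!/k)·k = p + p! copies of a. Now the a-count equals the b-count, so i ≠ j fails. So xy^t z = a^{p+p!} b^{p+p!} ∉ L.
Contradiction. Therefore L is not regular.

a^{p+p!} b^{p+p!}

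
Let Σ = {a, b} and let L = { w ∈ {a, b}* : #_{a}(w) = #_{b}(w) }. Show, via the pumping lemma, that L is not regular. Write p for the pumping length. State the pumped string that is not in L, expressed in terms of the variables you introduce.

a^{p+k} b^p

Assume L is regular; let p be its pumping constant.
Choose w = a^p b^p ∈ L with |w| = 2p ≥ p.
By the pumping lemma, w = xyz with |xy| ≤ p and |y| > 0.
The first p characters of w are a's, so xy (and hence y) consists only of a's. Write y = a^k, 1 ≤ k ≤ p.
Pump with i = 2: xy^2z = a^{p+k} b^p has p+k occurrences of a but only p of b. Since k ≥ 1 the counts differ, so xy^2z ∉ L.
This is a contradiction; hence L is not regular.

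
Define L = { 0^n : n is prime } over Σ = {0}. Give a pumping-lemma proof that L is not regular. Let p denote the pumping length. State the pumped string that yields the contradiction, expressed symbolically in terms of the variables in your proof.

Assume L is regular. Let p be the pumping length given by the pumping lemma.
Let q be a prime with q ≥ p+2 (infinitely many primes exist), and take w = 0^q ∈ L with |w| = q ≥ p.
By the pumping lemma, w = xyz with |xy| ≤ p and |y| > 0.
Then y = 0^k for some k with 1 ≤ k ≤ p.
Since 1 ≤ k ≤ p, |xz| = q-k. Pump with i = q+1: |xy^{q+1}z| = (q-k)+(q+1)k = q+qk = q(1+k), which is composite (both factors ≥ 2). So xy^{q+1}z = 0^{q(1+k)} ∉ L.
This is a contradiction; hence L is not regular.

0^{q(1+k)}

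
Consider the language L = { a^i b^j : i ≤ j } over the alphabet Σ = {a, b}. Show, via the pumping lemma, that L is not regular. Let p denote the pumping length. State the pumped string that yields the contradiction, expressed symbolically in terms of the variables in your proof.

a^{p+k} b^p

Assume L is regular; let p be its pumping constant.
Choose w = a^p b^p ∈ L, with |w| = 2p ≥ p.
The pumping lemma gives a decomposition w = xyz where |xy| ≤ p and |y| > 0.
Since the first p symbols of w are all a's and |xy| ≤ p, y lies entirely in the leading a-block: y = a^k for some k with 1 ≤ k ≤ p.
Consider xy^2z = a^{p+k} b^p. Since k ≥ 1, the a-count p+k exceeds the b-count p, so i ≤ j fails; thus xy^2z ∉ L.
This contradicts the pumping lemma, so L is not regular.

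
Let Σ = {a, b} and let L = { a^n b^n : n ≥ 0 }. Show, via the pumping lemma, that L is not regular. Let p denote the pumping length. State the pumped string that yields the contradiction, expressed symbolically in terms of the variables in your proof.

a^{p+k} b^p

Toward a contradiction, assume L is regular with pumping length p.
Take w = a^p b^p. Then w ∈ L and |w| = 2p ≥ p.
Write w = xyz as guaranteed by the lemma, with |xy| ≤ p and y is nonempty.
The first p characters of w are a's, so xy (and hence y) consists only of a's. Write y = a^k, 1 ≤ k ≤ p.
Pump with i = 2: xy^2z = a^{p+k} b^p. For this to lie in L we would need p = p+k, which forces k = 0. But k ≥ 1, so xy^2z ∉ L.
This is a contradiction; hence L is not regular.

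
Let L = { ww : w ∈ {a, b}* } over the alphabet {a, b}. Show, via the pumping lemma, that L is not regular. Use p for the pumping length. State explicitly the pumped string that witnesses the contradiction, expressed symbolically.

a^{p+k} b^p a^p b^p

Assume L is regular. Let p be the pumping length given by the pumping lemma.
Take w = a^p b^p a^p b^p = uu where u = a^pb^p; then w ∈ L and |w| = 4p ≥ p.
The pumping lemma gives a decomposition w = xyz where |xy| ≤ p and |y| > 0.
Because |xy| ≤ p and w begins with p copies of a, we have y = a^k with 1 ≤ k ≤ p.
Pump with i = 2: xy^2z = a^{p+k} b^p a^p b^p, of length 4p+k. Suppose this equals vv. The string starts with a and ends with b, so v does too; thus the boundary between the two copies of v is a b→a transition. There is exactly one such transition, at position 2p+k, so |v| = 2p+k and |vv| = 4p+2k ≠ 4p+k since k ≥ 1. So xy^2z ∉ L.
This contradicts the pumping lemma, so L is not regular.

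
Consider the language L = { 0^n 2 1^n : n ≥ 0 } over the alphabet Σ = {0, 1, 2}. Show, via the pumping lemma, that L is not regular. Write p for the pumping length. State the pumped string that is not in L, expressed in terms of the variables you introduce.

0^{p+k} 2 1^p

Toward a contradiction, assume L is regular with pumping length p.
Take w = 0^p 2 1^p ∈ L with |w| = 2p+1 ≥ p.
The pumping lemma gives a decomposition w = xyz where |xy| ≤ p and |y| ≥ 1.
Because |xy| ≤ p and w begins with p copies of 0, we have y = 0^k with 1 ≤ k ≤ p.
Pump with i = 2: xy^2z = 0^{p+k} 2 1^p, which would require p+k = p. But k ≥ 1, so xy^2z ∉ L.
Contradiction. Therefore L is not regular.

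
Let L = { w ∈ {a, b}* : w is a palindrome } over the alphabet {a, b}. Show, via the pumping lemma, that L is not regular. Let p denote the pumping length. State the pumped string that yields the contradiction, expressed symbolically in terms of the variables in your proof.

Assume L is regular. Let p be the pumping length given by the pumping lemma.
Take w = a^p b a^p, a palindrome of length 2p+1 ≥ p.
By the pumping lemma, w = xyz with |xy| ≤ p and |y| ≥ 1.
The first p characters of w are a's, so xy (and hence y) consists only of a's. Write y = a^k, 1 ≤ k ≤ p.
Pump with i = 2: xy^2z = a^{p+k} b a^p. Its reverse is a^p b a^{p+k}, which differs from xy^2z since k ≥ 1. So xy^2z is not a palindrome and xy^2z ∉ L.
This is a contradiction; hence L is not regular.

a^{p+k} b a^p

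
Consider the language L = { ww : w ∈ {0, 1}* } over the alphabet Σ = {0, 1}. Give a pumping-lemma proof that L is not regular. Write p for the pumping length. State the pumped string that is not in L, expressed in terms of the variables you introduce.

0^{p+k} 1^p 0^p 1^p

Suppose for contradiction that L is regular, and let p be the pumping length.
Take w = 0^p 1^p 0^p 1^p = uu where u = 0^p1^p; then w ∈ L and |w| = 4p ≥ p.
By the pumping lemma, w = xyz with |xy| ≤ p and y is nonempty.
Since the first p symbols of w are all 0's and |xy| ≤ p, y lies entirely in the leading 0-block: y = 0^k for some k with 1 ≤ k ≤ p.
Pump with i = 2: xy^2z = 0^{p+k} 1^p 0^p 1^p, of length 4p+k. Suppose this equals vv. The string starts with 0 and ends with 1, so v does too; thus the boundary between the two copies of v is a 1→0 transition. There is exactly one such transition, at position 2p+k, so |v| = 2p+k and |vv| = 4p+2k ≠ 4p+k since k ≥ 1. So xy^2z ∉ L.
Contradiction. Therefore L is not regular.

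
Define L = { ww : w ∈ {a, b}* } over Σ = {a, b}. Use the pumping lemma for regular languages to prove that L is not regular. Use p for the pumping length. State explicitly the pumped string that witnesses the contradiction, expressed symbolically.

Toward a contradiction, assume L is regular with pumping length p.
Take w = a^p b^p a^p b^p = uu where u = a^pb^p; then w ∈ L and |w| = 4p ≥ p.
By the pumping lemma, w = xyz with |xy| ≤ p and |y| ≥ 1.
The first p characters of w are a's, so xy (and hence y) consists only of a's. Write y = a^k, 1 ≤ k ≤ p.
Pump with i = 2: xy^2z = a^{p+k} b^p a^p b^p, of length 4p+k. Suppose this equals vv. The string starts with a and ends with b, so v does too; thus the boundary between the two copies of v is a b→a transition. There is exactly one such transition, at position 2p+k, so |v| = 2p+k and |vv| = 4p+2k ≠ 4p+k since k ≥ 1. So xy^2z ∉ L.
Contradiction. Therefore L is not regular.

a^{p+k} b^p a^p b^p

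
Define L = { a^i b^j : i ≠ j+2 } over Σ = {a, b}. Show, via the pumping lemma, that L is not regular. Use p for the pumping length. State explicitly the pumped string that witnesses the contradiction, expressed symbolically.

a^{p+p!} b^{p+p!-2}

Assume L is regular. Let p be the pumping length given by the pumping lemma.
Choose w = a^p b^{p+p!-2}. Since p ≠ (p+p!-2)+2 = p+p!, w ∈ L; and |w| ≥ p.
Write w = xyz as guaranteed by the lemma, with |xy| ≤ p and |y| ≥ 1.
Because |xy| ≤ p and w begins with p copies of a, we have y = a^k with 1 ≤ k ≤ p.
Since 1 ≤ k ≤ p, k divides p!; set t = 1 + p!/k. Then xy^t z has p + (p!/k)·k = p + p! copies of a. Now the a-count is p+p! and (b-count)+2 = (p+p!-2)+2 = p+p!, so i ≠ j+2 fails. So xy^t z = a^{p+p!} b^{p+p!-2} ∉ L.
This contradicts the pumping lemma, so L is not regular.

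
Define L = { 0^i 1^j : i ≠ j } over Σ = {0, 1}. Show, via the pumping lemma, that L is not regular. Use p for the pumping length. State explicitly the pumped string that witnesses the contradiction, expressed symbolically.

Suppose for contradiction that L is regular, and let p be the pumping length.
Choose w = 0^p 1^{p+p!}. Since p ≠ p+p!, w ∈ L; and |w| ≥ p.
Write w = xyz as guaranteed by the lemma, with |xy| ≤ p and y is nonempty.
Because |xy| ≤ p and w begins with p copies of 0, we have y = 0^k with 1 ≤ k ≤ p.
Since 1 ≤ k ≤ p, k divides p!; set t = 1 + p!/k. Then xy^t z has p + (p!/k)·k = p + p! copies of 0. Now the 0-count equals the 1-count, so i ≠ j fails. So xy^t z = 0^{p+p!} 1^{p+p!} ∉ L.
This is a contradiction; hence L is not regular.

0^{p+p!} 1^{p+p!}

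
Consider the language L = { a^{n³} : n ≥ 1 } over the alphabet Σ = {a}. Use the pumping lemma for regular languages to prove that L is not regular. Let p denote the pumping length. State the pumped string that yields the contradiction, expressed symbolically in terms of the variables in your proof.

a^{p³+k}

Suppose for contradiction that L is regular, and let p be the pumping length.
Take w = a^{p³} ∈ L with |w| = p³ ≥ p.
The pumping lemma gives a decomposition w = xyz where |xy| ≤ p and y is nonempty.
Then y = a^k for some k with 1 ≤ k ≤ p.
Pump with i = 2: xy^2z = a^{p³+k}. Since 1 ≤ k ≤ p, p³ < p³+k ≤ p³+p < p³+3p²+3p+1 = (p+1)³, so p³+k is not a perfect cube. So xy^2z ∉ L.
This contradicts the pumping lemma, so L is not regular.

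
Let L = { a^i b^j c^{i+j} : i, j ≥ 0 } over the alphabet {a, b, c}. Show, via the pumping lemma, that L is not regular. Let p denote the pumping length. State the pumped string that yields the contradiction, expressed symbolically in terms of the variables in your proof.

a^{p+k} b^p c^{2p}

Assume L is regular. Let p be the pumping length given by the pumping lemma.
Take w = a^p b^p c^{2p} ∈ L (with i=j=p, i+j=2p), |w| = 4p ≥ p.
By the pumping lemma, w = xyz with |xy| ≤ p and y is nonempty.
Since the first p symbols of w are all a's and |xy| ≤ p, y lies entirely in the leading a-block: y = a^k for some k with 1 ≤ k ≤ p.
Consider xy^2z = a^{p+k} b^p c^{2p}. Now the a- and b-counts sum to 2p+k, but the c-count is 2p ≠ 2p+k. So xy^2z ∉ L.
Contradiction. Therefore L is not regular.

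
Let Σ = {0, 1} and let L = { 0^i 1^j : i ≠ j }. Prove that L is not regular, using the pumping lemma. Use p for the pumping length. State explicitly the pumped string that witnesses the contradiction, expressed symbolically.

Assume L is regular; let p be its pumping constant.
Choose w = 0^p 1^{p+p!}. Since p ≠ p+p!, w ∈ L; and |w| ≥ p.
The pumping lemma gives a decomposition w = xyz where |xy| ≤ p and y is nonempty.
Because |xy| ≤ p and w begins with p copies of 0, we have y = 0^k with 1 ≤ k ≤ p.
Since 1 ≤ k ≤ p, k divides p!; set t = 1 + p!/k. Then xy^t z has p + (p!/k)·k = p + p! copies of 0. Now the 0-count equals the 1-count, so i ≠ j fails. So xy^t z = 0^{p+p!} 1^{p+p!} ∉ L.
This is a contradiction; hence L is not regular.

0^{p+p!} 1^{p+p!}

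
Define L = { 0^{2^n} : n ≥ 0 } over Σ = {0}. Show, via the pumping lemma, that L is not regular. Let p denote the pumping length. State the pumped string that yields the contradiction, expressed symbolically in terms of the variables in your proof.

Assume L is regular; let p be its pumping constant.
Take w = 0^{2^p} ∈ L with |w| = 2^p ≥ p.
By the pumping lemma, w = xyz with |xy| ≤ p and |y| > 0.
Then y = 0^k for some k with 1 ≤ k ≤ p.
Pump with i = 2: xy^2z = 0^{2^p+k}. Since 1 ≤ k ≤ p < 2^p, we have 2^p < 2^p+k < 2^{p+1}, so 2^p+k is not a power of 2. So xy^2z ∉ L.
This contradicts the pumping lemma, so L is not regular.

0^{2^p+k}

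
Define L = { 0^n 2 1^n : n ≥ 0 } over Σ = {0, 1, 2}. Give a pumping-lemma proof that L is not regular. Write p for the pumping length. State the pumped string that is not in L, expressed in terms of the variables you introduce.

0^{p+k} 2 1^p

Toward a contradiction, assume L is regular with pumping length p.
Take w = 0^p 2 1^p ∈ L with |w| = 2p+1 ≥ p.
Write w = xyz as guaranteed by the lemma, with |xy| ≤ p and |y| ≥ 1.
Since the first p symbols of w are all 0's and |xy| ≤ p, y lies entirely in the leading 0-block: y = 0^k for some k with 1 ≤ k ≤ p.
Pump with i = 2: xy^2z = 0^{p+k} 2 1^p, which would require p+k = p. But k ≥ 1, so xy^2z ∉ L.
Contradiction. Therefore L is not regular.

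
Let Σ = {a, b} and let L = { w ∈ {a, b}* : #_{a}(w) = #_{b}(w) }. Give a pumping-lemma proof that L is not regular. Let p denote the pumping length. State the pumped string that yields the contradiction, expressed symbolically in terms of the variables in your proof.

Assume L is regular. Let p be the pumping length given by the pumping lemma.
Choose w = a^p b^p ∈ L with |w| = 2p ≥ p.
The pumping lemma gives a decomposition w = xyz where |xy| ≤ p and y is nonempty.
Because |xy| ≤ p and w begins with p copies of a, we have y = a^k with 1 ≤ k ≤ p.
Pump with i = 2: xy^2z = a^{p+k} b^p has p+k occurrences of a but only p of b. Since k ≥ 1 the counts differ, so xy^2z ∉ L.
Contradiction. Therefore L is not regular.

a^{p+k} b^p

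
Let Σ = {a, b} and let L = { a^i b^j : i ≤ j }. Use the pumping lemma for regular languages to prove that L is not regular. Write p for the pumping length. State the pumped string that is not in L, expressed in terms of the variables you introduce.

Assume L is regular. Let p be the pumping length given by the pumping lemma.
Choose w = a^p b^p ∈ L, with |w| = 2p ≥ p.
The pumping lemma gives a decomposition w = xyz where |xy| ≤ p and |y| > 0.
The first p characters of w are a's, so xy (and hence y) consists only of a's. Write y = a^k, 1 ≤ k ≤ p.
Consider xy^2z = a^{p+k} b^p. Since k ≥ 1, the a-count p+k exceeds the b-count p, so i ≤ j fails; thus xy^2z ∉ L.
This is a contradiction; hence L is not regular.

a^{p+k} b^p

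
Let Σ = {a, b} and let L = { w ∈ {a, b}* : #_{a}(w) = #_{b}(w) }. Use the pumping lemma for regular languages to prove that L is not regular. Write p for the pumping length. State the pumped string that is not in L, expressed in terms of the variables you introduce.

Assume L is regular; let p be its pumping constant.
Choose w = a^p b^p ∈ L with |w| = 2p ≥ p.
Write w = xyz as guaranteed by the lemma, with |xy| ≤ p and |y| > 0.
The first p characters of w are a's, so xy (and hence y) consists only of a's. Write y = a^k, 1 ≤ k ≤ p.
Pump with i = 2: xy^2z = a^{p+k} b^p has p+k occurrences of a but only p of b. Since k ≥ 1 the counts differ, so xy^2z ∉ L.
Contradiction. Therefore L is not regular.

a^{p+k} b^p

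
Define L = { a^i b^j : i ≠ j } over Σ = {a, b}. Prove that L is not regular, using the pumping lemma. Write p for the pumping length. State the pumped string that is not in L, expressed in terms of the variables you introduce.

a^{p+p!} b^{p+p!}

Suppose for contradiction that L is regular, and let p be the pumping length.
Choose w = a^p b^{p+p!}. Since p ≠ p+p!, w ∈ L; and |w| ≥ p.
Write w = xyz as guaranteed by the lemma, with |xy| ≤ p and |y| > 0.
The first p characters of w are a's, so xy (and hence y) consists only of a's. Write y = a^k, 1 ≤ k ≤ p.
Since 1 ≤ k ≤ p, k divides p!; set t = 1 + p!/k. Then xy^t z has p + (p!/k)·k = p + p! copies of a. Now the a-count equals the b-count, so i ≠ j fails. So xy^t z = a^{p+p!} b^{p+p!} ∉ L.
This is a contradiction; hence L is not regular.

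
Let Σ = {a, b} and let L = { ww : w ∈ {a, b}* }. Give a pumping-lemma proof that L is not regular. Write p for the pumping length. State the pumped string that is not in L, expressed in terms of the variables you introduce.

Assume L is regular; let p be its pumping constant.
Take w = a^p b^p a^p b^p = uu where u = a^pb^p; then w ∈ L and |w| = 4p ≥ p.
By the pumping lemma, w = xyz with |xy| ≤ p and |y| ≥ 1.
Because |xy| ≤ p and w begins with p copies of a, we have y = a^k with 1 ≤ k ≤ p.
Pump with i = 2: xy^2z = a^{p+k} b^p a^p b^p, of length 4p+k. Suppose this equals vv. The string starts with a and ends with b, so v does too; thus the boundary between the two copies of v is a b→a transition. There is exactly one such transition, at position 2p+k, so |v| = 2p+k and |vv| = 4p+2k ≠ 4p+k since k ≥ 1. So xy^2z ∉ L.
This is a contradiction; hence L is not regular.

a^{p+k} b^p a^p b^p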